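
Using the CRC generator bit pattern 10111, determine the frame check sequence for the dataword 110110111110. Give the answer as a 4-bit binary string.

1000

Append 4 zeros: 1101101111100000. Divide by 10111 (XOR where the leading bit is 1):
  pos 0: 11011 XOR 10111 = 01100
  pos 1: 11000 XOR 10111 = 01111
  pos 2: 11111 XOR 10111 = 01000
  pos 3: 10001 XOR 10111 = 00110
  pos 5: 11011 XOR 10111 = 01100
  pos 6: 11001 XOR 10111 = 01110
  pos 7: 11100 XOR 10111 = 01011
  pos 8: 10110 XOR 10111 = 00001
Remainder (last 4 bits) = 1000. This is the CRC / FCS.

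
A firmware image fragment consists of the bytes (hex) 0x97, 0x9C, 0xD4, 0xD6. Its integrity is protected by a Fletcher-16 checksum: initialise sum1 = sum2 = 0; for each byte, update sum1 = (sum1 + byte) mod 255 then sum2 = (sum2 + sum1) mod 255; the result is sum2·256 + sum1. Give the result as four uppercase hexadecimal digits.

Running sums (mod 255):
  after byte 0 (0x97): sum1=151, sum2=151
  after byte 1 (0x9C): sum1=52, sum2=203
  after byte 2 (0xD4): sum1=9, sum2=212
  after byte 3 (0xD6): sum1=223, sum2=180
Checksum = sum2·256 + sum1 = 180·256 + 223 = 46303 = 0xB4DF.

B4DF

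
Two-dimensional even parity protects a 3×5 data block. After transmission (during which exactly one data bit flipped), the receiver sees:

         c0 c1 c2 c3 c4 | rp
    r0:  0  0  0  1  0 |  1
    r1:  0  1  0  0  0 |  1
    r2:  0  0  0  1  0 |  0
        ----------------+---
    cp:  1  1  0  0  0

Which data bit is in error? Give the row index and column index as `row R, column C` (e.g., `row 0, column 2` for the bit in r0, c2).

Recompute each row's even parity and compare to rp:
  r0: data parity 1, sent rp 1 → ok
  r1: data parity 1, sent rp 1 → ok
  r2: data parity 1, sent rp 0 → mismatch
Recompute each column's even parity and compare to cp:
  c0: data parity 0, sent cp 1 → mismatch
  c1: data parity 1, sent cp 1 → ok
  c2: data parity 0, sent cp 0 → ok
  c3: data parity 0, sent cp 0 → ok
  c4: data parity 0, sent cp 0 → ok
Exactly one row (r2) and one column (c0) fail → the flipped bit is at their intersection.

row 2, column 0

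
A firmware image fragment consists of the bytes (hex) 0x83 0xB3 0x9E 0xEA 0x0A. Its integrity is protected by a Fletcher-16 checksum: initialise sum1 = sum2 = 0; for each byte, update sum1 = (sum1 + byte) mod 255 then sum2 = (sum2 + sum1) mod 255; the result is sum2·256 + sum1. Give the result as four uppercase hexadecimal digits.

1CCA

Running sums (mod 255):
  after byte 0 (0x83): sum1=131, sum2=131
  after byte 1 (0xB3): sum1=55, sum2=186
  after byte 2 (0x9E): sum1=213, sum2=144
  after byte 3 (0xEA): sum1=192, sum2=81
  after byte 4 (0x0A): sum1=202, sum2=28
Checksum = sum2·256 + sum1 = 28·256 + 202 = 7370 = 0x1CCA.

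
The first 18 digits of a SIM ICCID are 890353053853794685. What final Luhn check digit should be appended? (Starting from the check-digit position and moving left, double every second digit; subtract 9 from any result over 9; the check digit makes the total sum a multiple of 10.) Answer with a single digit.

Partial digits right→left: 5 8 6 4 9 7 3 5 8 3 5 0 3 5 3 0 9 8
Double every second digit counting from the check-digit position (so the 1st, 3rd, 5th, ... of the partial from the right).
  doubled (with −9 where >9): 1 3 9 6 7 1 6 6 9 → sum 48
  kept as-is: 8 4 7 5 3 0 5 0 8 → sum 40
Total = 48 + 40 = 88.
Check digit = (10 − (88 mod 10)) mod 10 = 2.

2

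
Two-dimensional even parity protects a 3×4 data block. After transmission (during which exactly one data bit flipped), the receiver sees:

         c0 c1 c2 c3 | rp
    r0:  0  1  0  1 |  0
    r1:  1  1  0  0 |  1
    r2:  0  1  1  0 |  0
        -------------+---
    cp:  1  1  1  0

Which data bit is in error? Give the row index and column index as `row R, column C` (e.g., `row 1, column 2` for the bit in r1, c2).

Recompute each row's even parity and compare to rp:
  r0: data parity 0, sent rp 0 → ok
  r1: data parity 0, sent rp 1 → mismatch
  r2: data parity 0, sent rp 0 → ok
Recompute each column's even parity and compare to cp:
  c0: data parity 1, sent cp 1 → ok
  c1: data parity 1, sent cp 1 → ok
  c2: data parity 1, sent cp 1 → ok
  c3: data parity 1, sent cp 0 → mismatch
Exactly one row (r1) and one column (c3) fail → the flipped bit is at their intersection.

row 1, column 3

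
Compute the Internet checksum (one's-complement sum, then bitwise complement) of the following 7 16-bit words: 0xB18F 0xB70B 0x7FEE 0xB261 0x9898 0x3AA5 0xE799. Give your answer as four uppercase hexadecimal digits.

One's-complement addition (fold any carry out of bit 15 back into bit 0):
  0xB18F + 0xB70B = 0x1689A → wrap carry → 0x689B
  0x689B + 0x7FEE = 0x0E889
  0xE889 + 0xB261 = 0x19AEA → wrap carry → 0x9AEB
  0x9AEB + 0x9898 = 0x13383 → wrap carry → 0x3384
  0x3384 + 0x3AA5 = 0x06E29
  0x6E29 + 0xE799 = 0x155C2 → wrap carry → 0x55C3
One's-complement sum = 0x55C3.
Checksum = ~0x55C3 & 0xFFFF = 0xAA3C.

AA3C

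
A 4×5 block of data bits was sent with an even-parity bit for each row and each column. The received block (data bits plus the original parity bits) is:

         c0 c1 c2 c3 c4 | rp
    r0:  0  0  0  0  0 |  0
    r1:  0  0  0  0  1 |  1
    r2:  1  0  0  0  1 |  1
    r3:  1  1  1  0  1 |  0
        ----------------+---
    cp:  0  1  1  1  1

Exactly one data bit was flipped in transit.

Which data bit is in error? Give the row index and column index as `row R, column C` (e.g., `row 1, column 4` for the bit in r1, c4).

Recompute each row's even parity and compare to rp:
  r0: data parity 0, sent rp 0 → ok
  r1: data parity 1, sent rp 1 → ok
  r2: data parity 0, sent rp 1 → mismatch
  r3: data parity 0, sent rp 0 → ok
Recompute each column's even parity and compare to cp:
  c0: data parity 0, sent cp 0 → ok
  c1: data parity 1, sent cp 1 → ok
  c2: data parity 1, sent cp 1 → ok
  c3: data parity 0, sent cp 1 → mismatch
  c4: data parity 1, sent cp 1 → ok
Exactly one row (r2) and one column (c3) fail → the flipped bit is at their intersection.

row 2, column 3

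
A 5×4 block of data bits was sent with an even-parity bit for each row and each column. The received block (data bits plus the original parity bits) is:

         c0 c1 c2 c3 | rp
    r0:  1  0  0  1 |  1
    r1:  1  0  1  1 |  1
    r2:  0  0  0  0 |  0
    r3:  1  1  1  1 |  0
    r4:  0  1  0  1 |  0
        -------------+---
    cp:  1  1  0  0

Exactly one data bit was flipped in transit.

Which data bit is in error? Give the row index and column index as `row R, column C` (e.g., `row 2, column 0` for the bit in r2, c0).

row 0, column 1

Recompute each row's even parity and compare to rp:
  r0: data parity 0, sent rp 1 → mismatch
  r1: data parity 1, sent rp 1 → ok
  r2: data parity 0, sent rp 0 → ok
  r3: data parity 0, sent rp 0 → ok
  r4: data parity 0, sent rp 0 → ok
Recompute each column's even parity and compare to cp:
  c0: data parity 1, sent cp 1 → ok
  c1: data parity 0, sent cp 1 → mismatch
  c2: data parity 0, sent cp 0 → ok
  c3: data parity 0, sent cp 0 → ok
Exactly one row (r0) and one column (c1) fail → the flipped bit is at their intersection.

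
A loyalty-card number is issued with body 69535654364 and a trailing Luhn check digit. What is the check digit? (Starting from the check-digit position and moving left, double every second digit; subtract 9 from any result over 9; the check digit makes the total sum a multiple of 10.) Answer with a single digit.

2

Partial digits right→left: 4 6 3 4 5 6 5 3 5 9 6
Double every second digit counting from the check-digit position (so the 1st, 3rd, 5th, ... of the partial from the right).
  doubled (with −9 where >9): 8 6 1 1 1 3 → sum 20
  kept as-is: 6 4 6 3 9 → sum 28
Total = 20 + 28 = 48.
Check digit = (10 − (48 mod 10)) mod 10 = 2.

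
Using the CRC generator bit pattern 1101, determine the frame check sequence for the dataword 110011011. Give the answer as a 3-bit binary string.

Append 3 zeros: 110011011000. Divide by 1101 (XOR where the leading bit is 1):
  pos 0: 1100 XOR 1101 = 0001
  pos 3: 1110 XOR 1101 = 0011
  pos 5: 1111 XOR 1101 = 0010
  pos 7: 1000 XOR 1101 = 0101
  pos 8: 1010 XOR 1101 = 0111
Remainder (last 3 bits) = 111. This is the CRC / FCS.

111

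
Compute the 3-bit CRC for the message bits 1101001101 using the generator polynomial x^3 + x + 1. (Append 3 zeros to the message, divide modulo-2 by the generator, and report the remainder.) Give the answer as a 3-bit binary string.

Append 3 zeros: 1101001101000. Divide by 1011 (XOR where the leading bit is 1):
  pos 0: 1101 XOR 1011 = 0110
  pos 1: 1100 XOR 1011 = 0111
  pos 2: 1110 XOR 1011 = 0101
  pos 3: 1011 XOR 1011 = 0000
  pos 7: 1010 XOR 1011 = 0001
Remainder (last 3 bits) = 100. This is the CRC / FCS.

100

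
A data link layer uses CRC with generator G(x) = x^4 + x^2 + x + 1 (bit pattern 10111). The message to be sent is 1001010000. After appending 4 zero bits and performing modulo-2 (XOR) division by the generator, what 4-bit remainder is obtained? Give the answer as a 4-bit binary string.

Append 4 zeros: 10010100000000. Divide by 10111 (XOR where the leading bit is 1):
  pos 0: 10010 XOR 10111 = 00101
  pos 2: 10110 XOR 10111 = 00001
  pos 6: 10000 XOR 10111 = 00111
  pos 8: 11100 XOR 10111 = 01011
  pos 9: 10110 XOR 10111 = 00001
Remainder (last 4 bits) = 0001. This is the CRC / FCS.

0001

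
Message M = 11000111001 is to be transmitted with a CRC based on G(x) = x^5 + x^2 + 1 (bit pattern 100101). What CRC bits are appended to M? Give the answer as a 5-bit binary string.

00001

Append 5 zeros: 1100011100100000. Divide by 100101 (XOR where the leading bit is 1):
  pos 0: 110001 XOR 100101 = 010100
  pos 1: 101001 XOR 100101 = 001100
  pos 3: 110010 XOR 100101 = 010111
  pos 4: 101110 XOR 100101 = 001011
  pos 6: 101110 XOR 100101 = 001011
  pos 8: 101100 XOR 100101 = 001001
  pos 10: 100100 XOR 100101 = 000001
Remainder (last 5 bits) = 00001. This is the CRC / FCS.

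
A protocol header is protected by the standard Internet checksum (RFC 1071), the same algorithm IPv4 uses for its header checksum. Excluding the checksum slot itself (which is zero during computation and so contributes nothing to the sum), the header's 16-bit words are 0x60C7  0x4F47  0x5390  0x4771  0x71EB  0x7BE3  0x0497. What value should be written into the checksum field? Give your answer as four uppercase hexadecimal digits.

One's-complement addition (fold any carry out of bit 15 back into bit 0):
  0x60C7 + 0x4F47 = 0x0B00E
  0xB00E + 0x5390 = 0x1039E → wrap carry → 0x039F
  0x039F + 0x4771 = 0x04B10
  0x4B10 + 0x71EB = 0x0BCFB
  0xBCFB + 0x7BE3 = 0x138DE → wrap carry → 0x38DF
  0x38DF + 0x0497 = 0x03D76
One's-complement sum = 0x3D76.
Checksum = ~0x3D76 & 0xFFFF = 0xC289.

C289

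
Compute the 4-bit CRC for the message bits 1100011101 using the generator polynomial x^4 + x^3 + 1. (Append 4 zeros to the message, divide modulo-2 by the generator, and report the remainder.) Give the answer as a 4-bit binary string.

1010

Append 4 zeros: 11000111010000. Divide by 11001 (XOR where the leading bit is 1):
  pos 0: 11000 XOR 11001 = 00001
  pos 4: 11110 XOR 11001 = 00111
  pos 6: 11110 XOR 11001 = 00111
  pos 8: 11100 XOR 11001 = 00101
Remainder (last 4 bits) = 1010. This is the CRC / FCS.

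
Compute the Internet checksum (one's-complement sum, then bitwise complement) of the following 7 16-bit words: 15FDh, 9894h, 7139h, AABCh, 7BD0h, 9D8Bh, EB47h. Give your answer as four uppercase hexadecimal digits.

One's-complement addition (fold any carry out of bit 15 back into bit 0):
  0x15FD + 0x9894 = 0x0AE91
  0xAE91 + 0x7139 = 0x11FCA → wrap carry → 0x1FCB
  0x1FCB + 0xAABC = 0x0CA87
  0xCA87 + 0x7BD0 = 0x14657 → wrap carry → 0x4658
  0x4658 + 0x9D8B = 0x0E3E3
  0xE3E3 + 0xEB47 = 0x1CF2A → wrap carry → 0xCF2B
One's-complement sum = 0xCF2B.
Checksum = ~0xCF2B & 0xFFFF = 0x30D4.

30D4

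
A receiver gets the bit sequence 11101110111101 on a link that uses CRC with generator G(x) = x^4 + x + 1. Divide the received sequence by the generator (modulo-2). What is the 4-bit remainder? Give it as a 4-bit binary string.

0000

Modulo-2 division of 11101110111101 by 10011:
  pos 0: 11101 XOR 10011 = 01110
  pos 1: 11101 XOR 10011 = 01110
  pos 2: 11101 XOR 10011 = 01110
  pos 3: 11100 XOR 10011 = 01111
  pos 4: 11111 XOR 10011 = 01100
  pos 5: 11001 XOR 10011 = 01010
  pos 6: 10101 XOR 10011 = 00110
  pos 8: 11010 XOR 10011 = 01001
  pos 9: 10011 XOR 10011 = 00000
Remainder = 0000 (zero — the frame passes the CRC check).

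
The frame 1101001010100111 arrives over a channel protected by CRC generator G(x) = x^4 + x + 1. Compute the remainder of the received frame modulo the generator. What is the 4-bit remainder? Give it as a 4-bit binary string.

Modulo-2 division of 1101001010100111 by 10011:
  pos 0: 11010 XOR 10011 = 01001
  pos 1: 10010 XOR 10011 = 00001
  pos 5: 11010 XOR 10011 = 01001
  pos 6: 10011 XOR 10011 = 00000
Remainder = 0111 (nonzero — an error is detected).

0111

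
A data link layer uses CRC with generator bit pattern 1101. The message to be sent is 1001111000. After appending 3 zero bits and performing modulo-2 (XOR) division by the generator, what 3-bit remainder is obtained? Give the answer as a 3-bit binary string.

Append 3 zeros: 1001111000000. Divide by 1101 (XOR where the leading bit is 1):
  pos 0: 1001 XOR 1101 = 0100
  pos 1: 1001 XOR 1101 = 0100
  pos 2: 1001 XOR 1101 = 0100
  pos 3: 1001 XOR 1101 = 0100
  pos 4: 1000 XOR 1101 = 0101
  pos 5: 1010 XOR 1101 = 0111
  pos 6: 1110 XOR 1101 = 0011
  pos 8: 1100 XOR 1101 = 0001
Remainder (last 3 bits) = 010. This is the CRC / FCS.

010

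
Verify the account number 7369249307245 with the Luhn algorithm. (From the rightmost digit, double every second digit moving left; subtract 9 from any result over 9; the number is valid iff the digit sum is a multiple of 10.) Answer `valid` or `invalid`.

From the right, keep odd positions and double even positions (subtract 9 from any doubled value over 9):
  doubled (positions 2,4,...): 8 5 6 8 9 6 → sum 42
  kept (positions 1,3,...): 5 2 0 9 2 6 7 → sum 31
Total = 73.
73 mod 10 = 3, so the number is invalid.

invalid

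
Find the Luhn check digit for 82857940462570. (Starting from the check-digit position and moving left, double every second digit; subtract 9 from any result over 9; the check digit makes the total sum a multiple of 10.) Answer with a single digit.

2

Partial digits right→left: 0 7 5 2 6 4 0 4 9 7 5 8 2 8
Double every second digit counting from the check-digit position (so the 1st, 3rd, 5th, ... of the partial from the right).
  doubled (with −9 where >9): 0 1 3 0 9 1 4 → sum 18
  kept as-is: 7 2 4 4 7 8 8 → sum 40
Total = 18 + 40 = 58.
Check digit = (10 − (58 mod 10)) mod 10 = 2.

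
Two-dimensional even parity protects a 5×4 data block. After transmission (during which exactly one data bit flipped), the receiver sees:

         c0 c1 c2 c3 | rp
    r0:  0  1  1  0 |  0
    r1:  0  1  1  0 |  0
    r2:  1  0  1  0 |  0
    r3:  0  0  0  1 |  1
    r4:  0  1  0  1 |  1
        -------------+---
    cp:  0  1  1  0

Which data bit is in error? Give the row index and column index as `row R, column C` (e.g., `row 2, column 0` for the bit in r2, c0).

Recompute each row's even parity and compare to rp:
  r0: data parity 0, sent rp 0 → ok
  r1: data parity 0, sent rp 0 → ok
  r2: data parity 0, sent rp 0 → ok
  r3: data parity 1, sent rp 1 → ok
  r4: data parity 0, sent rp 1 → mismatch
Recompute each column's even parity and compare to cp:
  c0: data parity 1, sent cp 0 → mismatch
  c1: data parity 1, sent cp 1 → ok
  c2: data parity 1, sent cp 1 → ok
  c3: data parity 0, sent cp 0 → ok
Exactly one row (r4) and one column (c0) fail → the flipped bit is at their intersection.

row 4, column 0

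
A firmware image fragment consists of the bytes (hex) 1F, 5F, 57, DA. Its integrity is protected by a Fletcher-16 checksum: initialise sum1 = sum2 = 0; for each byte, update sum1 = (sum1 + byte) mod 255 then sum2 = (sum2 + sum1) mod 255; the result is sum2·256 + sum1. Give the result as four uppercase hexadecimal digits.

24B0

Running sums (mod 255):
  after byte 0 (1F): sum1=31, sum2=31
  after byte 1 (5F): sum1=126, sum2=157
  after byte 2 (57): sum1=213, sum2=115
  after byte 3 (DA): sum1=176, sum2=36
Checksum = sum2·256 + sum1 = 36·256 + 176 = 9392 = 0x24B0.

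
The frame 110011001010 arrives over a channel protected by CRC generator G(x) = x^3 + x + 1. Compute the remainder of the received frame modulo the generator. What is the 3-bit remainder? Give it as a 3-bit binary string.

Modulo-2 division of 110011001010 by 1011:
  pos 0: 1100 XOR 1011 = 0111
  pos 1: 1111 XOR 1011 = 0100
  pos 2: 1001 XOR 1011 = 0010
  pos 4: 1000 XOR 1011 = 0011
  pos 6: 1110 XOR 1011 = 0101
  pos 7: 1011 XOR 1011 = 0000
Remainder = 000 (zero — the frame passes the CRC check).

000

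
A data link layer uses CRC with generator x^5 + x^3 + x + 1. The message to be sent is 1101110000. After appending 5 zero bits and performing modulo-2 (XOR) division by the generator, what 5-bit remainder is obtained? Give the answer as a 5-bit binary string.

Append 5 zeros: 110111000000000. Divide by 101011 (XOR where the leading bit is 1):
  pos 0: 110111 XOR 101011 = 011100
  pos 1: 111000 XOR 101011 = 010011
  pos 2: 100110 XOR 101011 = 001101
  pos 4: 110100 XOR 101011 = 011111
  pos 5: 111110 XOR 101011 = 010101
  pos 6: 101010 XOR 101011 = 000001
Remainder (last 5 bits) = 01000. This is the CRC / FCS.

01000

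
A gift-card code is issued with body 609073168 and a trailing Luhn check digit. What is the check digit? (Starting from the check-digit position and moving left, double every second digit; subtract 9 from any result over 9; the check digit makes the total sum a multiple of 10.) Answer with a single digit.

5

Partial digits right→left: 8 6 1 3 7 0 9 0 6
Double every second digit counting from the check-digit position (so the 1st, 3rd, 5th, ... of the partial from the right).
  doubled (with −9 where >9): 7 2 5 9 3 → sum 26
  kept as-is: 6 3 0 0 → sum 9
Total = 26 + 9 = 35.
Check digit = (10 − (35 mod 10)) mod 10 = 5.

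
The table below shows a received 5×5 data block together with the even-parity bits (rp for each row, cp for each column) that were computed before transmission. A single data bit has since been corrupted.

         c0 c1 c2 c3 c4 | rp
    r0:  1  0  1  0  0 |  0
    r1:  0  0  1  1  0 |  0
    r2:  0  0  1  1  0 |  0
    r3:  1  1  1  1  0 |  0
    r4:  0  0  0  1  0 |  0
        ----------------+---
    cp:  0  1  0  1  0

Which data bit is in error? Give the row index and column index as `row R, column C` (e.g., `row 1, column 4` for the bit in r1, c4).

Recompute each row's even parity and compare to rp:
  r0: data parity 0, sent rp 0 → ok
  r1: data parity 0, sent rp 0 → ok
  r2: data parity 0, sent rp 0 → ok
  r3: data parity 0, sent rp 0 → ok
  r4: data parity 1, sent rp 0 → mismatch
Recompute each column's even parity and compare to cp:
  c0: data parity 0, sent cp 0 → ok
  c1: data parity 1, sent cp 1 → ok
  c2: data parity 0, sent cp 0 → ok
  c3: data parity 0, sent cp 1 → mismatch
  c4: data parity 0, sent cp 0 → ok
Exactly one row (r4) and one column (c3) fail → the flipped bit is at their intersection.

row 4, column 3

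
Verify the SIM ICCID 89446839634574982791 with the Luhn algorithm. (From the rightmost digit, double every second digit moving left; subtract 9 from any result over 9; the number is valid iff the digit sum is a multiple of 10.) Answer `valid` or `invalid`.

valid

From the right, keep odd positions and double even positions (subtract 9 from any doubled value over 9):
  doubled (positions 2,4,...): 9 4 9 5 8 3 6 3 8 7 → sum 62
  kept (positions 1,3,...): 1 7 8 4 5 3 9 8 4 9 → sum 58
Total = 120.
120 mod 10 = 0, so the number is valid.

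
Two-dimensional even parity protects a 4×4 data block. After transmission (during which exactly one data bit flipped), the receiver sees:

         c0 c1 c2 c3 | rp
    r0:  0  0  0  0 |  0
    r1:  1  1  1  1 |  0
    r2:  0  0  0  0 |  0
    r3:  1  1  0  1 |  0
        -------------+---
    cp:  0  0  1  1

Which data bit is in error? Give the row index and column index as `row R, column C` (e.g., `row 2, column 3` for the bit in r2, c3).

row 3, column 3

Recompute each row's even parity and compare to rp:
  r0: data parity 0, sent rp 0 → ok
  r1: data parity 0, sent rp 0 → ok
  r2: data parity 0, sent rp 0 → ok
  r3: data parity 1, sent rp 0 → mismatch
Recompute each column's even parity and compare to cp:
  c0: data parity 0, sent cp 0 → ok
  c1: data parity 0, sent cp 0 → ok
  c2: data parity 1, sent cp 1 → ok
  c3: data parity 0, sent cp 1 → mismatch
Exactly one row (r3) and one column (c3) fail → the flipped bit is at their intersection.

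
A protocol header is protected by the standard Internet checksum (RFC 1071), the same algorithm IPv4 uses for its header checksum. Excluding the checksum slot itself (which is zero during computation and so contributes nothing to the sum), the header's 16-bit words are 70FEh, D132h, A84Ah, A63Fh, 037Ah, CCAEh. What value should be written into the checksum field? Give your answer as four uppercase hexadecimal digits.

9F1B

One's-complement addition (fold any carry out of bit 15 back into bit 0):
  0x70FE + 0xD132 = 0x14230 → wrap carry → 0x4231
  0x4231 + 0xA84A = 0x0EA7B
  0xEA7B + 0xA63F = 0x190BA → wrap carry → 0x90BB
  0x90BB + 0x037A = 0x09435
  0x9435 + 0xCCAE = 0x160E3 → wrap carry → 0x60E4
One's-complement sum = 0x60E4.
Checksum = ~0x60E4 & 0xFFFF = 0x9F1B.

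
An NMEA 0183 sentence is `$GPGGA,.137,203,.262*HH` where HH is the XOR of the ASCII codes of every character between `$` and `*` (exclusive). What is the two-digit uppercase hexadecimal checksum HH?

XOR the ASCII codes of the payload characters:
  'G' = 0x47 → acc = 0x47
  'P' = 0x50 → acc = 0x17
  'G' = 0x47 → acc = 0x50
  'G' = 0x47 → acc = 0x17
  'A' = 0x41 → acc = 0x56
  ',' = 0x2C → acc = 0x7A
  '.' = 0x2E → acc = 0x54
  '1' = 0x31 → acc = 0x65
  '3' = 0x33 → acc = 0x56
  '7' = 0x37 → acc = 0x61
  ',' = 0x2C → acc = 0x4D
  '2' = 0x32 → acc = 0x7F
  '0' = 0x30 → acc = 0x4F
  '3' = 0x33 → acc = 0x7C
  ',' = 0x2C → acc = 0x50
  '.' = 0x2E → acc = 0x7E
  '2' = 0x32 → acc = 0x4C
  '6' = 0x36 → acc = 0x7A
  '2' = 0x32 → acc = 0x48
Checksum = 0x48.

48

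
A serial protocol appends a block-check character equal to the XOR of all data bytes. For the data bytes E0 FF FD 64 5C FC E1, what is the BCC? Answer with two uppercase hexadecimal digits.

XOR the bytes together:
  start with 0xE0
  0xE0 ⊕ 0xFF = 0x1F
  0x1F ⊕ 0xFD = 0xE2
  0xE2 ⊕ 0x64 = 0x86
  0x86 ⊕ 0x5C = 0xDA
  0xDA ⊕ 0xFC = 0x26
  0x26 ⊕ 0xE1 = 0xC7

C7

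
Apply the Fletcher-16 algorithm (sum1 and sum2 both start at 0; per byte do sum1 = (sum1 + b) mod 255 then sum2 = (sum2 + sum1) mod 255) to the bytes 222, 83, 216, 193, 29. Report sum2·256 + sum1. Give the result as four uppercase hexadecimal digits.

Running sums (mod 255):
  after byte 0 (222): sum1=222, sum2=222
  after byte 1 (83): sum1=50, sum2=17
  after byte 2 (216): sum1=11, sum2=28
  after byte 3 (193): sum1=204, sum2=232
  after byte 4 (29): sum1=233, sum2=210
Checksum = sum2·256 + sum1 = 210·256 + 233 = 53993 = 0xD2E9.

D2E9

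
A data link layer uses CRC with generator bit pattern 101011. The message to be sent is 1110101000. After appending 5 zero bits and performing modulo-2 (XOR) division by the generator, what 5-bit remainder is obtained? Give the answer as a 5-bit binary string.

01101

Append 5 zeros: 111010100000000. Divide by 101011 (XOR where the leading bit is 1):
  pos 0: 111010 XOR 101011 = 010001
  pos 1: 100011 XOR 101011 = 001000
  pos 3: 100000 XOR 101011 = 001011
  pos 5: 101100 XOR 101011 = 000111
  pos 8: 111000 XOR 101011 = 010011
  pos 9: 100110 XOR 101011 = 001101
Remainder (last 5 bits) = 01101. This is the CRC / FCS.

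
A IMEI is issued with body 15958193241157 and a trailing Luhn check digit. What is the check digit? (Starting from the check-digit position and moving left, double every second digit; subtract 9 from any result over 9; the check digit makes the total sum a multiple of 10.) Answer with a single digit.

Partial digits right→left: 7 5 1 1 4 2 3 9 1 8 5 9 5 1
Double every second digit counting from the check-digit position (so the 1st, 3rd, 5th, ... of the partial from the right).
  doubled (with −9 where >9): 5 2 8 6 2 1 1 → sum 25
  kept as-is: 5 1 2 9 8 9 1 → sum 35
Total = 25 + 35 = 60.
Check digit = (10 − (60 mod 10)) mod 10 = 0.

0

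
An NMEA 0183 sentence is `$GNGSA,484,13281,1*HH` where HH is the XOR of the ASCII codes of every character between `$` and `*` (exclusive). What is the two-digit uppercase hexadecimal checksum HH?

40

XOR the ASCII codes of the payload characters:
  'G' = 0x47 → acc = 0x47
  'N' = 0x4E → acc = 0x09
  'G' = 0x47 → acc = 0x4E
  'S' = 0x53 → acc = 0x1D
  'A' = 0x41 → acc = 0x5C
  ',' = 0x2C → acc = 0x70
  '4' = 0x34 → acc = 0x44
  '8' = 0x38 → acc = 0x7C
  '4' = 0x34 → acc = 0x48
  ',' = 0x2C → acc = 0x64
  '1' = 0x31 → acc = 0x55
  '3' = 0x33 → acc = 0x66
  '2' = 0x32 → acc = 0x54
  '8' = 0x38 → acc = 0x6C
  '1' = 0x31 → acc = 0x5D
  ',' = 0x2C → acc = 0x71
  '1' = 0x31 → acc = 0x40
Checksum = 0x40.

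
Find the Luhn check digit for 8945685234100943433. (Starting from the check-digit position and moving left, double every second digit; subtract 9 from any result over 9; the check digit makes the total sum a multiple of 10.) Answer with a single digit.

8

Partial digits right→left: 3 3 4 3 4 9 0 0 1 4 3 2 5 8 6 5 4 9 8
Double every second digit counting from the check-digit position (so the 1st, 3rd, 5th, ... of the partial from the right).
  doubled (with −9 where >9): 6 8 8 0 2 6 1 3 8 7 → sum 49
  kept as-is: 3 3 9 0 4 2 8 5 9 → sum 43
Total = 49 + 43 = 92.
Check digit = (10 − (92 mod 10)) mod 10 = 8.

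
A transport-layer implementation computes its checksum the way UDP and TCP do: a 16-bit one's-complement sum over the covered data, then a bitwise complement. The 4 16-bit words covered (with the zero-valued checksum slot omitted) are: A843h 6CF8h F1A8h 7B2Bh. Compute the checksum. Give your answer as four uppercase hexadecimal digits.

7DEF

One's-complement addition (fold any carry out of bit 15 back into bit 0):
  0xA843 + 0x6CF8 = 0x1153B → wrap carry → 0x153C
  0x153C + 0xF1A8 = 0x106E4 → wrap carry → 0x06E5
  0x06E5 + 0x7B2B = 0x08210
One's-complement sum = 0x8210.
Checksum = ~0x8210 & 0xFFFF = 0x7DEF.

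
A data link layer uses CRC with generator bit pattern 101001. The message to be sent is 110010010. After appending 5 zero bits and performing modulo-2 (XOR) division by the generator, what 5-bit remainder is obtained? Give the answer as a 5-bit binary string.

00100

Append 5 zeros: 11001001000000. Divide by 101001 (XOR where the leading bit is 1):
  pos 0: 110010 XOR 101001 = 011011
  pos 1: 110110 XOR 101001 = 011111
  pos 2: 111111 XOR 101001 = 010110
  pos 3: 101100 XOR 101001 = 000101
  pos 6: 101000 XOR 101001 = 000001
Remainder (last 5 bits) = 00100. This is the CRC / FCS.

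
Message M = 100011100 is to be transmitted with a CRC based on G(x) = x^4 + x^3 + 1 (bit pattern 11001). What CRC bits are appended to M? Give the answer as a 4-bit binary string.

Append 4 zeros: 1000111000000. Divide by 11001 (XOR where the leading bit is 1):
  pos 0: 10001 XOR 11001 = 01000
  pos 1: 10001 XOR 11001 = 01000
  pos 2: 10001 XOR 11001 = 01000
  pos 3: 10000 XOR 11001 = 01001
  pos 4: 10010 XOR 11001 = 01011
  pos 5: 10110 XOR 11001 = 01111
  pos 6: 11110 XOR 11001 = 00111
  pos 8: 11100 XOR 11001 = 00101
Remainder (last 4 bits) = 0101. This is the CRC / FCS.

0101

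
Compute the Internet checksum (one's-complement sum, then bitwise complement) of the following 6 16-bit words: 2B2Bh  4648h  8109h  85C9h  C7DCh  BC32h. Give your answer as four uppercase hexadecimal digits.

03AA

One's-complement addition (fold any carry out of bit 15 back into bit 0):
  0x2B2B + 0x4648 = 0x07173
  0x7173 + 0x8109 = 0x0F27C
  0xF27C + 0x85C9 = 0x17845 → wrap carry → 0x7846
  0x7846 + 0xC7DC = 0x14022 → wrap carry → 0x4023
  0x4023 + 0xBC32 = 0x0FC55
One's-complement sum = 0xFC55.
Checksum = ~0xFC55 & 0xFFFF = 0x03AA.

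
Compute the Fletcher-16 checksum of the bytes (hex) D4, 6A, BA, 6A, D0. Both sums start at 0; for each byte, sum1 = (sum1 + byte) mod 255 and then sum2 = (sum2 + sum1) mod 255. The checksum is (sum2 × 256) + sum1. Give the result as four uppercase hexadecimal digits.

Running sums (mod 255):
  after byte 0 (D4): sum1=212, sum2=212
  after byte 1 (6A): sum1=63, sum2=20
  after byte 2 (BA): sum1=249, sum2=14
  after byte 3 (6A): sum1=100, sum2=114
  after byte 4 (D0): sum1=53, sum2=167
Checksum = sum2·256 + sum1 = 167·256 + 53 = 42805 = 0xA735.

A735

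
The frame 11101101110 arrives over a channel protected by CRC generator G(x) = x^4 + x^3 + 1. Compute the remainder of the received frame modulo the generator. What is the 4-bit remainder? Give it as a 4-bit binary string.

1011

Modulo-2 division of 11101101110 by 11001:
  pos 0: 11101 XOR 11001 = 00100
  pos 2: 10010 XOR 11001 = 01011
  pos 3: 10111 XOR 11001 = 01110
  pos 4: 11101 XOR 11001 = 00100
  pos 6: 10010 XOR 11001 = 01011
Remainder = 1011 (nonzero — an error is detected).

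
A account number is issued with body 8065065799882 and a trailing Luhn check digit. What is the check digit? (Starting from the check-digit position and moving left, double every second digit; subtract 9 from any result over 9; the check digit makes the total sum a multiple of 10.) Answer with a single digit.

Partial digits right→left: 2 8 8 9 9 7 5 6 0 5 6 0 8
Double every second digit counting from the check-digit position (so the 1st, 3rd, 5th, ... of the partial from the right).
  doubled (with −9 where >9): 4 7 9 1 0 3 7 → sum 31
  kept as-is: 8 9 7 6 5 0 → sum 35
Total = 31 + 35 = 66.
Check digit = (10 − (66 mod 10)) mod 10 = 4.

4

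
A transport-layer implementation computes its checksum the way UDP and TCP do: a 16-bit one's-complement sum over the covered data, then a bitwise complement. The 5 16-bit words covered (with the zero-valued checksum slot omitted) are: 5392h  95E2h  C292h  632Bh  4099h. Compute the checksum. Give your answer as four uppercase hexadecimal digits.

B033

One's-complement addition (fold any carry out of bit 15 back into bit 0):
  0x5392 + 0x95E2 = 0x0E974
  0xE974 + 0xC292 = 0x1AC06 → wrap carry → 0xAC07
  0xAC07 + 0x632B = 0x10F32 → wrap carry → 0x0F33
  0x0F33 + 0x4099 = 0x04FCC
One's-complement sum = 0x4FCC.
Checksum = ~0x4FCC & 0xFFFF = 0xB033.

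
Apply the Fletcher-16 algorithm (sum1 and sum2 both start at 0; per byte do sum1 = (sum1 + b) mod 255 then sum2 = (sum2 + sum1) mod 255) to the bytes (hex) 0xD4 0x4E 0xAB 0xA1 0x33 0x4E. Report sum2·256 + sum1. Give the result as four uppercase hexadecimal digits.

CCF1

Running sums (mod 255):
  after byte 0 (0xD4): sum1=212, sum2=212
  after byte 1 (0x4E): sum1=35, sum2=247
  after byte 2 (0xAB): sum1=206, sum2=198
  after byte 3 (0xA1): sum1=112, sum2=55
  after byte 4 (0x33): sum1=163, sum2=218
  after byte 5 (0x4E): sum1=241, sum2=204
Checksum = sum2·256 + sum1 = 204·256 + 241 = 52465 = 0xCCF1.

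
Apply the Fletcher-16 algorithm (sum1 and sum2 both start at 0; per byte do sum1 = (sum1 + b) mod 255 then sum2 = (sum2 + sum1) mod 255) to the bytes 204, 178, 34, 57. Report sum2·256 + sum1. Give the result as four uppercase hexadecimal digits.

C8DA

Running sums (mod 255):
  after byte 0 (204): sum1=204, sum2=204
  after byte 1 (178): sum1=127, sum2=76
  after byte 2 (34): sum1=161, sum2=237
  after byte 3 (57): sum1=218, sum2=200
Checksum = sum2·256 + sum1 = 200·256 + 218 = 51418 = 0xC8DA.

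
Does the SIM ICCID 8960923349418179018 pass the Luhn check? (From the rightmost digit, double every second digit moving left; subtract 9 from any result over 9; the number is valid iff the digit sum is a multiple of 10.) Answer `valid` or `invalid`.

valid

From the right, keep odd positions and double even positions (subtract 9 from any doubled value over 9):
  doubled (positions 2,4,...): 2 9 2 2 9 6 4 0 9 → sum 43
  kept (positions 1,3,...): 8 0 7 8 4 4 3 9 6 8 → sum 57
Total = 100.
100 mod 10 = 0, so the number is valid.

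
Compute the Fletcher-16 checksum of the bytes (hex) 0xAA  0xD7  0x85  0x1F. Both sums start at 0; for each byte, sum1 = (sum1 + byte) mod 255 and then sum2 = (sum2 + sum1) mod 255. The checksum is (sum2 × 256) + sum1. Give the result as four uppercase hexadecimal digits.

5C27

Running sums (mod 255):
  after byte 0 (0xAA): sum1=170, sum2=170
  after byte 1 (0xD7): sum1=130, sum2=45
  after byte 2 (0x85): sum1=8, sum2=53
  after byte 3 (0x1F): sum1=39, sum2=92
Checksum = sum2·256 + sum1 = 92·256 + 39 = 23591 = 0x5C27.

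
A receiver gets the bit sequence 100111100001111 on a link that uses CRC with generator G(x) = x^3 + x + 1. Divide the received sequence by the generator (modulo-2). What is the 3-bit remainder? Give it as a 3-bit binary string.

Modulo-2 division of 100111100001111 by 1011:
  pos 0: 1001 XOR 1011 = 0010
  pos 2: 1011 XOR 1011 = 0000
  pos 6: 1000 XOR 1011 = 0011
  pos 8: 1101 XOR 1011 = 0110
  pos 9: 1101 XOR 1011 = 0110
  pos 10: 1101 XOR 1011 = 0110
  pos 11: 1101 XOR 1011 = 0110
Remainder = 110 (nonzero — an error is detected).

110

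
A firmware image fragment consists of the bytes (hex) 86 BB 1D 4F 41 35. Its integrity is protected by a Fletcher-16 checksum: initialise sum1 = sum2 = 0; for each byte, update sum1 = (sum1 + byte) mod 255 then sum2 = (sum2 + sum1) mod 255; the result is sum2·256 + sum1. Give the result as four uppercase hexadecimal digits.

Running sums (mod 255):
  after byte 0 (86): sum1=134, sum2=134
  after byte 1 (BB): sum1=66, sum2=200
  after byte 2 (1D): sum1=95, sum2=40
  after byte 3 (4F): sum1=174, sum2=214
  after byte 4 (41): sum1=239, sum2=198
  after byte 5 (35): sum1=37, sum2=235
Checksum = sum2·256 + sum1 = 235·256 + 37 = 60197 = 0xEB25.

EB25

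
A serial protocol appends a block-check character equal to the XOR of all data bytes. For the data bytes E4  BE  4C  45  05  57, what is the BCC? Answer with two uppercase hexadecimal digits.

01

XOR the bytes together:
  start with 0xE4
  0xE4 ⊕ 0xBE = 0x5A
  0x5A ⊕ 0x4C = 0x16
  0x16 ⊕ 0x45 = 0x53
  0x53 ⊕ 0x05 = 0x56
  0x56 ⊕ 0x57 = 0x01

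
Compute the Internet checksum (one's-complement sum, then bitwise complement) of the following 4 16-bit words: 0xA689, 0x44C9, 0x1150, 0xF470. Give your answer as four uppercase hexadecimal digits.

0EEC

One's-complement addition (fold any carry out of bit 15 back into bit 0):
  0xA689 + 0x44C9 = 0x0EB52
  0xEB52 + 0x1150 = 0x0FCA2
  0xFCA2 + 0xF470 = 0x1F112 → wrap carry → 0xF113
One's-complement sum = 0xF113.
Checksum = ~0xF113 & 0xFFFF = 0x0EEC.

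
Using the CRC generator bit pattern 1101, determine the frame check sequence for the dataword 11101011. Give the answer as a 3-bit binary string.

111

Append 3 zeros: 11101011000. Divide by 1101 (XOR where the leading bit is 1):
  pos 0: 1110 XOR 1101 = 0011
  pos 2: 1110 XOR 1101 = 0011
  pos 4: 1111 XOR 1101 = 0010
  pos 6: 1000 XOR 1101 = 0101
  pos 7: 1010 XOR 1101 = 0111
Remainder (last 3 bits) = 111. This is the CRC / FCS.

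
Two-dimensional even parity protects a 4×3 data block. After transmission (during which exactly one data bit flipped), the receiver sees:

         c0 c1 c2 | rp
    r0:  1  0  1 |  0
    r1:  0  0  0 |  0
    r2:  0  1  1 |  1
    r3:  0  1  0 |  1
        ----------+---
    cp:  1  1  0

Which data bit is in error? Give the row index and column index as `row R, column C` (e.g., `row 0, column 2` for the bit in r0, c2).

Recompute each row's even parity and compare to rp:
  r0: data parity 0, sent rp 0 → ok
  r1: data parity 0, sent rp 0 → ok
  r2: data parity 0, sent rp 1 → mismatch
  r3: data parity 1, sent rp 1 → ok
Recompute each column's even parity and compare to cp:
  c0: data parity 1, sent cp 1 → ok
  c1: data parity 0, sent cp 1 → mismatch
  c2: data parity 0, sent cp 0 → ok
Exactly one row (r2) and one column (c1) fail → the flipped bit is at their intersection.

row 2, column 1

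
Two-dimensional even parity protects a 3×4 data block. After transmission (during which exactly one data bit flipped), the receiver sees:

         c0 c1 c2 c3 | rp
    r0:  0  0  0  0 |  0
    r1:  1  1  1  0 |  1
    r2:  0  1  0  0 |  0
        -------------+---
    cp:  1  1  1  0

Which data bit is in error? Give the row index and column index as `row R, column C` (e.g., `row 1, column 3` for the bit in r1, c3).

Recompute each row's even parity and compare to rp:
  r0: data parity 0, sent rp 0 → ok
  r1: data parity 1, sent rp 1 → ok
  r2: data parity 1, sent rp 0 → mismatch
Recompute each column's even parity and compare to cp:
  c0: data parity 1, sent cp 1 → ok
  c1: data parity 0, sent cp 1 → mismatch
  c2: data parity 1, sent cp 1 → ok
  c3: data parity 0, sent cp 0 → ok
Exactly one row (r2) and one column (c1) fail → the flipped bit is at their intersection.

row 2, column 1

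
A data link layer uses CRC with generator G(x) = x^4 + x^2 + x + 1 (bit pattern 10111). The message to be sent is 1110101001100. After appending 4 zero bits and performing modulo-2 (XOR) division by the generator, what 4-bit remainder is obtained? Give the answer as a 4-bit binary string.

1011

Append 4 zeros: 11101010011000000. Divide by 10111 (XOR where the leading bit is 1):
  pos 0: 11101 XOR 10111 = 01010
  pos 1: 10100 XOR 10111 = 00011
  pos 4: 11100 XOR 10111 = 01011
  pos 5: 10111 XOR 10111 = 00000
  pos 10: 10000 XOR 10111 = 00111
  pos 12: 11100 XOR 10111 = 01011
Remainder (last 4 bits) = 1011. This is the CRC / FCS.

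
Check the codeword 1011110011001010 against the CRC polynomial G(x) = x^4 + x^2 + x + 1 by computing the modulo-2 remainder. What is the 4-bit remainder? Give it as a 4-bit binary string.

Modulo-2 division of 1011110011001010 by 10111:
  pos 0: 10111 XOR 10111 = 00000
  pos 5: 10011 XOR 10111 = 00100
  pos 7: 10000 XOR 10111 = 00111
  pos 9: 11110 XOR 10111 = 01001
  pos 10: 10011 XOR 10111 = 00100
Remainder = 1000 (nonzero — an error is detected).

1000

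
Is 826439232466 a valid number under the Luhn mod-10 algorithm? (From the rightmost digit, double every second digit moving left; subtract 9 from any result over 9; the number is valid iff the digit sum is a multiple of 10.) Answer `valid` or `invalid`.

invalid

From the right, keep odd positions and double even positions (subtract 9 from any doubled value over 9):
  doubled (positions 2,4,...): 3 4 4 6 3 7 → sum 27
  kept (positions 1,3,...): 6 4 3 9 4 2 → sum 28
Total = 55.
55 mod 10 = 5, so the number is invalid.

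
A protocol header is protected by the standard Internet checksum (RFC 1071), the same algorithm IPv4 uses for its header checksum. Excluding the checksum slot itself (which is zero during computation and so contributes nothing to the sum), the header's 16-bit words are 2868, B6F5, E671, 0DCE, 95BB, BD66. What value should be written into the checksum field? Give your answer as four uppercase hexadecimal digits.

One's-complement addition (fold any carry out of bit 15 back into bit 0):
  0x2868 + 0xB6F5 = 0x0DF5D
  0xDF5D + 0xE671 = 0x1C5CE → wrap carry → 0xC5CF
  0xC5CF + 0x0DCE = 0x0D39D
  0xD39D + 0x95BB = 0x16958 → wrap carry → 0x6959
  0x6959 + 0xBD66 = 0x126BF → wrap carry → 0x26C0
One's-complement sum = 0x26C0.
Checksum = ~0x26C0 & 0xFFFF = 0xD93F.

D93F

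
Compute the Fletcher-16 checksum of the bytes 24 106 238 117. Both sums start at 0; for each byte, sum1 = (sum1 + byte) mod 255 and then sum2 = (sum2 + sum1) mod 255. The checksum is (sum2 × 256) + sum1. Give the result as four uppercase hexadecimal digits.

F2E6

Running sums (mod 255):
  after byte 0 (24): sum1=24, sum2=24
  after byte 1 (106): sum1=130, sum2=154
  after byte 2 (238): sum1=113, sum2=12
  after byte 3 (117): sum1=230, sum2=242
Checksum = sum2·256 + sum1 = 242·256 + 230 = 62182 = 0xF2E6.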